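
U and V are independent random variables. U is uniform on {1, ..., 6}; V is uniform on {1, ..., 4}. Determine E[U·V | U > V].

145/14

P(U > V) = 7/12.
Summing UV·P(x,y) over outcomes with U > V gives 145/24.
E[U·V | U > V] = (145/24) / (7/12) = 145/14.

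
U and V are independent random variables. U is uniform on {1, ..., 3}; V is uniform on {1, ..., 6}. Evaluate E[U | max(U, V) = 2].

P(max(U, V) = 2) = 1/6.
Summing U·P(x,y) over outcomes with max(U, V) = 2 gives 5/18.
E[U | max(U, V) = 2] = (5/18) / (1/6) = 5/3.

5/3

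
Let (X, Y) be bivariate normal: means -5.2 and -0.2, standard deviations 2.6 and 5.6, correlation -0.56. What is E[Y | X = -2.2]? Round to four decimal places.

-3.8185

The regression of Y on X has slope ρ·σ_Y/σ_X and passes through (μ_X, μ_Y).
E[Y | X=-2.2] = -0.2 + (-0.56)·(5.6/2.6)·(-2.2 − (-5.2)) = -0.2 + (-1.20615)·(3) = -3.8185.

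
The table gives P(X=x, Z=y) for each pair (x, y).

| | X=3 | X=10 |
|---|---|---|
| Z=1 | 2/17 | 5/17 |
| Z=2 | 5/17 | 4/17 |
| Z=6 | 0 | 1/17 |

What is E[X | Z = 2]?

P(Z = 2) = 9/17.
Summing X·P(X=x,Z=y) over the conditioning event gives 55/17.
E[X | Z = 2] = (55/17) / (9/17) = 55/9.

55/9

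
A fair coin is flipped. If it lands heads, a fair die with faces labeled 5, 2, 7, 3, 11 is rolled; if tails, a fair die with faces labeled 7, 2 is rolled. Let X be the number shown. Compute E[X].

101/20

E[X | heads] = (5+2+7+3+11)/5 = 28/5.
E[X | tails] = (7+2)/2 = 9/2.
By the law of total expectation,
E[X] = (1/2)·(28/5) + (1/2)·(9/2) = 101/20.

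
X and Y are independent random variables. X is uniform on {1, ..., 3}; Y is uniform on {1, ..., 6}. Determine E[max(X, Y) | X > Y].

8/3

Outcomes with X > Y: (2,1), (3,1), (3,2), each with probability 1/18.
E[max(X, Y) | X > Y] = (2 + 3 + 3) / 3 = 8/3.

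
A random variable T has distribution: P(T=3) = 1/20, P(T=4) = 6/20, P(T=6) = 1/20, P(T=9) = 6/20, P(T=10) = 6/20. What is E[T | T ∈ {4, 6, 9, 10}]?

P(T ∈ {4, 6, 9, 10}) = 19/20.
Σ over the event: 4·3/10 + 6·1/20 + 9·3/10 + 10·3/10 = 36/5.
E[T | T ∈ {4, 6, 9, 10}] = (36/5) / (19/20) = 144/19.

144/19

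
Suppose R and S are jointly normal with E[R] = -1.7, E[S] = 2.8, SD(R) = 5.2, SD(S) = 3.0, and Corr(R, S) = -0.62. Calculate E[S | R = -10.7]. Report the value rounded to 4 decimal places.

6.0192

The regression of S on R has slope ρ·σ_S/σ_R and passes through (μ_R, μ_S).
E[S | R=-10.7] = 2.8 + (-0.62)·(3.0/5.2)·(-10.7 − (-1.7)) = 2.8 + (-0.35769)·(-9) = 6.0192.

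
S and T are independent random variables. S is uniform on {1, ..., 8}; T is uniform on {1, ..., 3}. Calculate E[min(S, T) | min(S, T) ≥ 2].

17/7

P(min(S, T) ≥ 2) = 7/12.
Summing min(S,T)·P(x,y) over outcomes with min(S, T) ≥ 2 gives 17/12.
E[min(S, T) | min(S, T) ≥ 2] = (17/12) / (7/12) = 17/7.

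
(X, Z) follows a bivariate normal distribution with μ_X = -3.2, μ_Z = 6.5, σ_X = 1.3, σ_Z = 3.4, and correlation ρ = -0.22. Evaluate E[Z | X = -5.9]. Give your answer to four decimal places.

8.0535

For a bivariate normal, E[Z | X=x] = μ_Z + ρ·(σ_Z/σ_X)·(x − μ_X).
E[Z | X=-5.9] = 6.5 + (-0.22)·(3.4/1.3)·(-5.9 − (-3.2)) = 6.5 + (-0.57538)·(-2.7) = 8.0535.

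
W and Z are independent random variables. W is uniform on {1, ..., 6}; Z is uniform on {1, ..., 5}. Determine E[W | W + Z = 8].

9/2

Outcomes with W + Z = 8: (3,5), (4,4), (5,3), (6,2), each with probability 1/30.
E[W | W + Z = 8] = (3 + 4 + 5 + 6) / 4 = 9/2.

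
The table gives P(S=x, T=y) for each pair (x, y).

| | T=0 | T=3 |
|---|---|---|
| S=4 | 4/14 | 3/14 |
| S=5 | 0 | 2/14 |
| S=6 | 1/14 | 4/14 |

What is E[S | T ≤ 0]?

22/5

P(T ≤ 0) = 5/14.
Σ S·P over the event = 4·(4/14) + 6·(1/14) = 11/7.
E[S | T ≤ 0] = (11/7) / (5/14) = 22/5.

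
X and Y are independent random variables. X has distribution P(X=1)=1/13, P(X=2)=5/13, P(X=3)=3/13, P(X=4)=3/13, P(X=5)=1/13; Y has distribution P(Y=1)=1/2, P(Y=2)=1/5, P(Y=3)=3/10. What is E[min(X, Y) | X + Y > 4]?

P(X + Y > 4) = 7/13.
Summing min(X,Y)·P(x,y) over outcomes with X + Y > 4 gives 141/130.
E[min(X, Y) | X + Y > 4] = (141/130) / (7/13) = 141/70.

141/70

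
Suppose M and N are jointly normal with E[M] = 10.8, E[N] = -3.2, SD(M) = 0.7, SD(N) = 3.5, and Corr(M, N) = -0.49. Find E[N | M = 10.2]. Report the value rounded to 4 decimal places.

-1.7300

The regression of N on M has slope ρ·σ_N/σ_M and passes through (μ_M, μ_N).
E[N | M=10.2] = -3.2 + (-0.49)·(3.5/0.7)·(10.2 − (10.8)) = -3.2 + (-2.45)·(-0.6) = -1.7300.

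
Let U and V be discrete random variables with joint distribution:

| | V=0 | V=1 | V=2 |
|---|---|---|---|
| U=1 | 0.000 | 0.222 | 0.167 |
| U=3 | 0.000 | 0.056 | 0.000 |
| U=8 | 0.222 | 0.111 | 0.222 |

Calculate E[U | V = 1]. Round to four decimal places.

3.2853

P(V = 1) = 0.389.
Σ U·P over the event = 1·(0.222) + 3·(0.056) + 8·(0.111) = 1.278.
E[U | V = 1] = (1.278) / (0.389) = 3.2853.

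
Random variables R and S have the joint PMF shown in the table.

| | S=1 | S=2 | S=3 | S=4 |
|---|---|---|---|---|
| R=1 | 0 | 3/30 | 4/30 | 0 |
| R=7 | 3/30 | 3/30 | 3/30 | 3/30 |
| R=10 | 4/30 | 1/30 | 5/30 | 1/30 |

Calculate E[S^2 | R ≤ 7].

138/19

P(R ≤ 7) = 19/30.
Σ S^2·P over the event = 4·(3/30) + 9·(4/30) + 1·(3/30) + 4·(3/30) + 9·(3/30) + 16·(3/30) = 23/5.
E[S^2 | R ≤ 7] = (23/5) / (19/30) = 138/19.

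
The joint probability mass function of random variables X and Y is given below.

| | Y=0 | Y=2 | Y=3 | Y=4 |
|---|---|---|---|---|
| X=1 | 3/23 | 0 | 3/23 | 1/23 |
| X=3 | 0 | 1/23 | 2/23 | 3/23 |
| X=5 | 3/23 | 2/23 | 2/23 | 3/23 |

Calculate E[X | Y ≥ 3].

22/7

P(Y ≥ 3) = 14/23.
Σ X·P over the event = 1·(3/23) + 1·(1/23) + 3·(2/23) + 3·(3/23) + 5·(2/23) + 5·(3/23) = 44/23.
E[X | Y ≥ 3] = (44/23) / (14/23) = 22/7.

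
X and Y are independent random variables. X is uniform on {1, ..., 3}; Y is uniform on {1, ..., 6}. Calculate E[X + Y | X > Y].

Outcomes with X > Y: (2,1), (3,1), (3,2), each with probability 1/18.
E[X + Y | X > Y] = (3 + 4 + 5) / 3 = 4.

4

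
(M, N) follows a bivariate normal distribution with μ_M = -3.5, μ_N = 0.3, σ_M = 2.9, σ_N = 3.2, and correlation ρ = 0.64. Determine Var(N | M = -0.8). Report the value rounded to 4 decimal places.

6.0457

Var(N | M=x) = (1 − ρ²)·σ_N².
Var(N | M=-0.8) = (3.2)²·(1 − (0.64)²) = 10.24·0.5904 = 6.0457.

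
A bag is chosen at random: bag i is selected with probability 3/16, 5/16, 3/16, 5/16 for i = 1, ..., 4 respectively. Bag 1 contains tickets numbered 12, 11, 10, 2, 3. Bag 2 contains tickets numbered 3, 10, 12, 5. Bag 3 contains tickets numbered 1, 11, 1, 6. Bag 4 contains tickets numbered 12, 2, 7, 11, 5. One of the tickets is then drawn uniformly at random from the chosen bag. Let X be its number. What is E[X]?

2231/320

E[X | bag 1] = (12+11+10+2+3)/5 = 38/5.
E[X | bag 2] = (3+10+12+5)/4 = 15/2.
E[X | bag 3] = (1+11+1+6)/4 = 19/4.
E[X | bag 4] = (12+2+7+11+5)/5 = 37/5.
By the law of total expectation,
E[X] = (3/16)·(38/5) + (5/16)·(15/2) + (3/16)·(19/4) + (5/16)·(37/5) = 2231/320.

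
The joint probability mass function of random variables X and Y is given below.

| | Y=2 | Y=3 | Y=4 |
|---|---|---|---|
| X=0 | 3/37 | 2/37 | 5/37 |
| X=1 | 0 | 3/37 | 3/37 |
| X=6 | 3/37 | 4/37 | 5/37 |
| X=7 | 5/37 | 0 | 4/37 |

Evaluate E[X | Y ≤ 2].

53/11

P(Y ≤ 2) = 11/37.
Σ X·P over the event = 0·(3/37) + 6·(3/37) + 7·(5/37) = 53/37.
E[X | Y ≤ 2] = (53/37) / (11/37) = 53/11.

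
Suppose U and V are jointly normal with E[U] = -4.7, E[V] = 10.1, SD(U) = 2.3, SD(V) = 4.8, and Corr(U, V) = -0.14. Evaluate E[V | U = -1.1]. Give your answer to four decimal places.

9.0482

The regression of V on U has slope ρ·σ_V/σ_U and passes through (μ_U, μ_V).
E[V | U=-1.1] = 10.1 + (-0.14)·(4.8/2.3)·(-1.1 − (-4.7)) = 10.1 + (-0.29217)·(3.6) = 9.0482.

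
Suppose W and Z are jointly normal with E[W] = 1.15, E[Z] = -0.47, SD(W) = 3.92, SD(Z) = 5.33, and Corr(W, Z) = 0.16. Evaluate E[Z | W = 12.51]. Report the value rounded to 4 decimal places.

2.0014

For a bivariate normal, E[Z | W=x] = μ_Z + ρ·(σ_Z/σ_W)·(x − μ_W).
E[Z | W=12.51] = -0.47 + (0.16)·(5.33/3.92)·(12.51 − (1.15)) = -0.47 + (0.21755)·(11.36) = 2.0014.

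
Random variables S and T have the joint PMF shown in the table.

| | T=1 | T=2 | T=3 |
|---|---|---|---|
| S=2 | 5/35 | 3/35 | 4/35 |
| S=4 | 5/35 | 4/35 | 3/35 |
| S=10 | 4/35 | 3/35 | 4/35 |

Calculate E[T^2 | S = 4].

4

P(S = 4) = 12/35.
Σ T^2·P over the event = 1·(5/35) + 4·(4/35) + 9·(3/35) = 48/35.
E[T^2 | S = 4] = (48/35) / (12/35) = 4.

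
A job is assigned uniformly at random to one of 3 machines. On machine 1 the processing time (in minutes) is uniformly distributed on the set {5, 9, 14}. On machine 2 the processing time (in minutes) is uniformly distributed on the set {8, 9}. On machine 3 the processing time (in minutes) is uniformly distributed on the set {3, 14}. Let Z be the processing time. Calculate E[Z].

79/9

E[Z | machine 1] = (5+9+14)/3 = 28/3.
E[Z | machine 2] = (8+9)/2 = 17/2.
E[Z | machine 3] = (3+14)/2 = 17/2.
E[Z] = (1/3)·(28/3) + (1/3)·(17/2) + (1/3)·(17/2) = 79/9.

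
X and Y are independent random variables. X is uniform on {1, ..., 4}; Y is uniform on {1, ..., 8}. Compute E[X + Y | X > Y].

5

P(X > Y) = 3/16.
Summing (X+Y)·P(x,y) over outcomes with X > Y gives 15/16.
E[X + Y | X > Y] = (15/16) / (3/16) = 5.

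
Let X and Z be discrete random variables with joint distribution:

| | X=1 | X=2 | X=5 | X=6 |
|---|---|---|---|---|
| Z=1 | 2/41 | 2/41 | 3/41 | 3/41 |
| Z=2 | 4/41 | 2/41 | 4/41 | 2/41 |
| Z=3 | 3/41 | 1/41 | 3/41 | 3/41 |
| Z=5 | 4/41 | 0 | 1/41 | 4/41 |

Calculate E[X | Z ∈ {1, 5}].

72/19

P(Z ∈ {1, 5}) = 19/41.
Summing X·P(X=x,Z=y) over the conditioning event gives 72/41.
E[X | Z ∈ {1, 5}] = (72/41) / (19/41) = 72/19.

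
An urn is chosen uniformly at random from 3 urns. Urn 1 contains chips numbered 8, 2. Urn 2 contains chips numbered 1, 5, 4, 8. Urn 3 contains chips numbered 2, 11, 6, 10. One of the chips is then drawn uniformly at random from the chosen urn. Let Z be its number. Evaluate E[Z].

E[Z | urn 1] = (8+2)/2 = 5.
E[Z | urn 2] = (1+5+4+8)/4 = 9/2.
E[Z | urn 3] = (2+11+6+10)/4 = 29/4.
E[Z] = (1/3)·(5) + (1/3)·(9/2) + (1/3)·(29/4) = 67/12.

67/12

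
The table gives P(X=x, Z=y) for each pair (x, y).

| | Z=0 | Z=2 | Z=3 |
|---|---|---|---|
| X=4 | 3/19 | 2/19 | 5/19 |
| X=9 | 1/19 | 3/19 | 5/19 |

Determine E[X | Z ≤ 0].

21/4

P(Z ≤ 0) = 4/19.
Σ X·P over the event = 4·(3/19) + 9·(1/19) = 21/19.
E[X | Z ≤ 0] = (21/19) / (4/19) = 21/4.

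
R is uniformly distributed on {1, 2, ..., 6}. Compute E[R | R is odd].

3

Given R is odd, R is equally likely to be any of {1, 3, 5}.
E[R | R is odd] = (1 + 3 + 5) / 3 = 3.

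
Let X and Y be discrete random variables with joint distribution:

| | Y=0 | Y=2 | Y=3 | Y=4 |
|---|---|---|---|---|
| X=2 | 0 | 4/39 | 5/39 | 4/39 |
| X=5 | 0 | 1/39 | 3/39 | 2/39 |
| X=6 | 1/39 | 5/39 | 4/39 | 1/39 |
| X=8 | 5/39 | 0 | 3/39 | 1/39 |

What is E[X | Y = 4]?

P(Y = 4) = 8/39.
Σ X·P over the event = 2·(4/39) + 5·(2/39) + 6·(1/39) + 8·(1/39) = 32/39.
E[X | Y = 4] = (32/39) / (8/39) = 4.

4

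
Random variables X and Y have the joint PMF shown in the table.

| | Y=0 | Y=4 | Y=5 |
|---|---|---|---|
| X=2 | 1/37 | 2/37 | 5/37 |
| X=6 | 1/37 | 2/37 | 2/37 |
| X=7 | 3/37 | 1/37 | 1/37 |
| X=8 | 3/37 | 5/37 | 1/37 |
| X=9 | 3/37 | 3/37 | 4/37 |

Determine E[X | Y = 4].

P(Y = 4) = 13/37.
Σ X·P over the event = 2·(2/37) + 6·(2/37) + 7·(1/37) + 8·(5/37) + 9·(3/37) = 90/37.
E[X | Y = 4] = (90/37) / (13/37) = 90/13.

90/13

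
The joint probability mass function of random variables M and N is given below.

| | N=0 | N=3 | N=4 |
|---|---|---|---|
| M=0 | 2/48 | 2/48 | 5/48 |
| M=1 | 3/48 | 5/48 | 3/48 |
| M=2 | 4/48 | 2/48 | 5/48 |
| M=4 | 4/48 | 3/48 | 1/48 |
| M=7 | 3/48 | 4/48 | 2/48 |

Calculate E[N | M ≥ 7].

P(M ≥ 7) = 3/16.
Σ N·P over the event = 0·(3/48) + 3·(4/48) + 4·(2/48) = 5/12.
E[N | M ≥ 7] = (5/12) / (3/16) = 20/9.

20/9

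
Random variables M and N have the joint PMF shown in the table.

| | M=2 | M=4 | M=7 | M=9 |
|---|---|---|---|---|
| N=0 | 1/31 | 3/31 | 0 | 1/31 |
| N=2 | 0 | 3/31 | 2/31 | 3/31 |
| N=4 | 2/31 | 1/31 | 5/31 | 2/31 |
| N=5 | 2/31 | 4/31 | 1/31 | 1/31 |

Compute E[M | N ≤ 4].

137/23

P(N ≤ 4) = 23/31.
Summing M·P(M=x,N=y) over the conditioning event gives 137/31.
E[M | N ≤ 4] = (137/31) / (23/31) = 137/23.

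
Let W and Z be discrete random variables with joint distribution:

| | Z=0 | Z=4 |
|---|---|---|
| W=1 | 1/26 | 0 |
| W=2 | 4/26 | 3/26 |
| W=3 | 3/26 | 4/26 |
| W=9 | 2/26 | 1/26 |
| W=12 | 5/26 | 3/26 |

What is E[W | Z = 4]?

P(Z = 4) = 11/26.
Σ W·P over the event = 2·(3/26) + 3·(4/26) + 9·(1/26) + 12·(3/26) = 63/26.
E[W | Z = 4] = (63/26) / (11/26) = 63/11.

63/11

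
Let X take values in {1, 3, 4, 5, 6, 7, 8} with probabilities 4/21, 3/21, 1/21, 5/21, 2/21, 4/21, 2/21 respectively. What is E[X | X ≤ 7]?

82/19

P(X ≤ 7) = 19/21.
Σ over the event: 1·4/21 + 3·1/7 + 4·1/21 + 5·5/21 + 6·2/21 + 7·4/21 = 82/21.
E[X | X ≤ 7] = (82/21) / (19/21) = 82/19.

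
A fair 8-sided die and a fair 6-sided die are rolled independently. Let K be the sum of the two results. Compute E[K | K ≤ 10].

132/19

P(K ≤ 10) = 19/24.
E[K | K ≤ 10] = (11/2) / (19/24) = 132/19.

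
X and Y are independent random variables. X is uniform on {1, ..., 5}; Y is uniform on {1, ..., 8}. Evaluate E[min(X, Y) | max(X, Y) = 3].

9/5

Outcomes with max(X, Y) = 3: (1,3), (2,3), (3,1), (3,2), (3,3), each with probability 1/40.
E[min(X, Y) | max(X, Y) = 3] = (1 + 2 + 1 + 2 + 3) / 5 = 9/5.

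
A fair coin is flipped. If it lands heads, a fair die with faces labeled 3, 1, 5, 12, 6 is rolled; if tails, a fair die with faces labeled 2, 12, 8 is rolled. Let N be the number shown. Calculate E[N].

E[N | heads] = (3+1+5+12+6)/5 = 27/5.
E[N | tails] = (2+12+8)/3 = 22/3.
E[N] = (1/2)·(27/5) + (1/2)·(22/3) = 191/30.

191/30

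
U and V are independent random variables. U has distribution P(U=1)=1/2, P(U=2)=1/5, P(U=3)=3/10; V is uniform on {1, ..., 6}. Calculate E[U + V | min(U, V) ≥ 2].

33/5

P(min(U, V) ≥ 2) = 5/12.
Summing (U+V)·P(x,y) over outcomes with min(U, V) ≥ 2 gives 11/4.
E[U + V | min(U, V) ≥ 2] = (11/4) / (5/12) = 33/5.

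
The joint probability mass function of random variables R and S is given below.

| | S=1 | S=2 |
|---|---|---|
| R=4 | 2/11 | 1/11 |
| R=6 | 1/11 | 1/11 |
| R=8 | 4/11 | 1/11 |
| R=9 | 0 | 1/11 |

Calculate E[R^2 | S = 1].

324/7

P(S = 1) = 7/11.
Σ R^2·P over the event = 16·(2/11) + 36·(1/11) + 64·(4/11) = 324/11.
E[R^2 | S = 1] = (324/11) / (7/11) = 324/7.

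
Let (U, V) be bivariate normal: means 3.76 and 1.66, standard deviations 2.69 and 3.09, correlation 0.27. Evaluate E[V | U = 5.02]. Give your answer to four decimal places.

The regression of V on U has slope ρ·σ_V/σ_U and passes through (μ_U, μ_V).
E[V | U=5.02] = 1.66 + (0.27)·(3.09/2.69)·(5.02 − (3.76)) = 1.66 + (0.31015)·(1.26) = 2.0508.

2.0508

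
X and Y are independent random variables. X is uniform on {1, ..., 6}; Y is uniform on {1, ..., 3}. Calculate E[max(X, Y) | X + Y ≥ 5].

9/2

P(X + Y ≥ 5) = 2/3.
Summing max(X,Y)·P(x,y) over outcomes with X + Y ≥ 5 gives 3.
E[max(X, Y) | X + Y ≥ 5] = (3) / (2/3) = 9/2.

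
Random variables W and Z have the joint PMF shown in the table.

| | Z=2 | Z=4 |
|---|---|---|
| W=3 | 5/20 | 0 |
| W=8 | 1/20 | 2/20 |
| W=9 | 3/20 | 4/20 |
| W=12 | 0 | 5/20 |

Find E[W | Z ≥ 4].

P(Z ≥ 4) = 11/20.
Σ W·P over the event = 8·(2/20) + 9·(4/20) + 12·(5/20) = 28/5.
E[W | Z ≥ 4] = (28/5) / (11/20) = 112/11.

112/11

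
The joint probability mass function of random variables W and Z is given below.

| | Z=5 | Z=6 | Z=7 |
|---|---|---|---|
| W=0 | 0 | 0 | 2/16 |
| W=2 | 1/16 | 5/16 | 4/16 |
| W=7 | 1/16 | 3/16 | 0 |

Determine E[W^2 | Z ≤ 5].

53/2

P(Z ≤ 5) = 1/8.
Σ W^2·P over the event = 4·(1/16) + 49·(1/16) = 53/16.
E[W^2 | Z ≤ 5] = (53/16) / (1/8) = 53/2.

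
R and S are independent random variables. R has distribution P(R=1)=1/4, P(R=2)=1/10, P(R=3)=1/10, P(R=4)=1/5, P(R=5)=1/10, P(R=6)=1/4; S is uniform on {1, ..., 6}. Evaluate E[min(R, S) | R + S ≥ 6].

P(R + S ≥ 6) = 43/60.
Summing min(R,S)·P(x,y) over outcomes with R + S ≥ 6 gives 259/120.
E[min(R, S) | R + S ≥ 6] = (259/120) / (43/60) = 259/86.

259/86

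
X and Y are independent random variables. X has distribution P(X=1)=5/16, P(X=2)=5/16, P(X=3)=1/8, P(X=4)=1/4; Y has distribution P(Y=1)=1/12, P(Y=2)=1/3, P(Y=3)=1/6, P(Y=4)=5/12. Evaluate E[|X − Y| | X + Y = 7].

P(X + Y = 7) = 3/32.
Summing |X−Y|·P(x,y) over outcomes with X + Y = 7 gives 3/32.
E[|X − Y| | X + Y = 7] = (3/32) / (3/32) = 1.

1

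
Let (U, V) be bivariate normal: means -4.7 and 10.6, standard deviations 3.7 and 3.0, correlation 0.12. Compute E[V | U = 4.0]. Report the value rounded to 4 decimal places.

For a bivariate normal, E[V | U=x] = μ_V + ρ·(σ_V/σ_U)·(x − μ_U).
E[V | U=4.0] = 10.6 + (0.12)·(3.0/3.7)·(4.0 − (-4.7)) = 10.6 + (0.097297)·(8.7) = 11.4465.

11.4465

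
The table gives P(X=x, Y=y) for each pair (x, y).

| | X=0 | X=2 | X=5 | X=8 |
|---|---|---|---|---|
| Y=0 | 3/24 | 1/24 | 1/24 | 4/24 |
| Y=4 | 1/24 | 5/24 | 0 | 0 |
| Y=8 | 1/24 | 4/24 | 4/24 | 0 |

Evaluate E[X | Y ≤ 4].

49/15

P(Y ≤ 4) = 5/8.
Σ X·P over the event = 0·(3/24) + 0·(1/24) + 2·(1/24) + 2·(5/24) + 5·(1/24) + 8·(4/24) = 49/24.
E[X | Y ≤ 4] = (49/24) / (5/8) = 49/15.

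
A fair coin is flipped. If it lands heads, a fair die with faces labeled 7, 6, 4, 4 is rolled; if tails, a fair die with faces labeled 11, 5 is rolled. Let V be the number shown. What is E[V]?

53/8

E[V | heads] = (7+6+4+4)/4 = 21/4.
E[V | tails] = (11+5)/2 = 8.
E[V] = (1/2)·(21/4) + (1/2)·(8) = 53/8.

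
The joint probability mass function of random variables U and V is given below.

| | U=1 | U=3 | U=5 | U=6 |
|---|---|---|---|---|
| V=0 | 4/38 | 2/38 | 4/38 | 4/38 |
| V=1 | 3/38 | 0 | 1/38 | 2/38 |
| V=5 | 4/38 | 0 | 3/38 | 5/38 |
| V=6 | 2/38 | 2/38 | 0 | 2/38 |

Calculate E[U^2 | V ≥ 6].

P(V ≥ 6) = 3/19.
Summing U^2·P(U=x,V=y) over the conditioning event gives 46/19.
E[U^2 | V ≥ 6] = (46/19) / (3/19) = 46/3.

46/3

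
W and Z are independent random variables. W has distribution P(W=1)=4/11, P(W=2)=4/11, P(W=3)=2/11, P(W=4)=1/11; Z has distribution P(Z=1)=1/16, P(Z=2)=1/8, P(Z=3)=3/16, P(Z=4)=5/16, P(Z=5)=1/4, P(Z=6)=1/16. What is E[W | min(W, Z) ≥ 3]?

10/3

P(min(W, Z) ≥ 3) = 39/176.
Summing W·P(x,y) over outcomes with min(W, Z) ≥ 3 gives 65/88.
E[W | min(W, Z) ≥ 3] = (65/88) / (39/176) = 10/3.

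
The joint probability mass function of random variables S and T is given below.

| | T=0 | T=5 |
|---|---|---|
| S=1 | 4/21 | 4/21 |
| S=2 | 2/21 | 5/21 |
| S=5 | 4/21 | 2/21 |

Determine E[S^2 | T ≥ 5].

74/11

P(T ≥ 5) = 11/21.
Summing S^2·P(S=x,T=y) over the conditioning event gives 74/21.
E[S^2 | T ≥ 5] = (74/21) / (11/21) = 74/11.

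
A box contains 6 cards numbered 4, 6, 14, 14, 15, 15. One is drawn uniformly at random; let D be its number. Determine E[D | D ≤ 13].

P(D ≤ 13) = 1/3.
Σ over the event: 4·1/6 + 6·1/6 = 5/3.
E[D | D ≤ 13] = (5/3) / (1/3) = 5.

5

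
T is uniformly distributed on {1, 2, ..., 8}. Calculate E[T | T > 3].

Given T > 3, T is equally likely to be any of {4, 5, 6, 7, 8}.
E[T | T > 3] = (4 + 5 + 6 + 7 + 8) / 5 = 6.

6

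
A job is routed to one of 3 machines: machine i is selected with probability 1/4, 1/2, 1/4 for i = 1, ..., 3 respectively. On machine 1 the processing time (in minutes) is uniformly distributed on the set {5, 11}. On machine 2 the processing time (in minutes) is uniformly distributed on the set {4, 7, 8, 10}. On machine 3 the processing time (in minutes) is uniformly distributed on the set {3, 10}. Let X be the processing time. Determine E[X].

E[X | machine 1] = (5+11)/2 = 8.
E[X | machine 2] = (4+7+8+10)/4 = 29/4.
E[X | machine 3] = (3+10)/2 = 13/2.
By the law of total expectation,
E[X] = (1/4)·(8) + (1/2)·(29/4) + (1/4)·(13/2) = 29/4.

29/4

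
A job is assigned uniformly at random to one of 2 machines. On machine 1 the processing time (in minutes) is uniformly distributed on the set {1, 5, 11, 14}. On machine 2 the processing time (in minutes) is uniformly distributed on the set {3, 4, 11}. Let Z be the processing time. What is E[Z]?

55/8

E[Z | machine 1] = (1+5+11+14)/4 = 31/4.
E[Z | machine 2] = (3+4+11)/3 = 6.
By the law of total expectation,
E[Z] = (1/2)·(31/4) + (1/2)·(6) = 55/8.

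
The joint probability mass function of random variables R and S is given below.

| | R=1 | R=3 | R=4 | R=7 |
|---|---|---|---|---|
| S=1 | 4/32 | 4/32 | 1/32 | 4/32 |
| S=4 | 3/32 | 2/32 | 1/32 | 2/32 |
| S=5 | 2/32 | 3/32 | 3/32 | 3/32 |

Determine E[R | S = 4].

P(S = 4) = 1/4.
Σ R·P over the event = 1·(3/32) + 3·(2/32) + 4·(1/32) + 7·(2/32) = 27/32.
E[R | S = 4] = (27/32) / (1/4) = 27/8.

27/8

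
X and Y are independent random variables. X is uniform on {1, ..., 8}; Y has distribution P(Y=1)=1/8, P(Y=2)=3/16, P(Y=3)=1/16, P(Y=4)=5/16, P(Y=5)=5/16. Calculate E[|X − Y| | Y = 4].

P(Y = 4) = 5/16.
Summing |X−Y|·P(x,y) over outcomes with Y = 4 gives 5/8.
E[|X − Y| | Y = 4] = (5/8) / (5/16) = 2.

2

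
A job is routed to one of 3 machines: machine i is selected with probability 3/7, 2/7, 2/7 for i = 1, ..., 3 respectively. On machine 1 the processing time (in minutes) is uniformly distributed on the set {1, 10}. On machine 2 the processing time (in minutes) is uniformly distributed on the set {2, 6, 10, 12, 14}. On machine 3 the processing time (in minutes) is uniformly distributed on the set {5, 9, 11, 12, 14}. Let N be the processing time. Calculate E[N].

E[N | machine 1] = (1+10)/2 = 11/2.
E[N | machine 2] = (2+6+10+12+14)/5 = 44/5.
E[N | machine 3] = (5+9+11+12+14)/5 = 51/5.
E[N] = (3/7)·(11/2) + (2/7)·(44/5) + (2/7)·(51/5) = 109/14.

109/14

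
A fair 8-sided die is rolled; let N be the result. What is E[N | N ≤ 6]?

7/2

Given N ≤ 6, N is equally likely to be any of {1, 2, 3, 4, 5, 6}.
E[N | N ≤ 6] = (1 + 2 + 3 + 4 + 5 + 6) / 6 = 7/2.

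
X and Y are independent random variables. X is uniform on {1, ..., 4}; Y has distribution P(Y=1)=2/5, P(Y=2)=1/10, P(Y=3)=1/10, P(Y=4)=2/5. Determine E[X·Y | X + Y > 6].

P(X + Y > 6) = 9/40.
Summing XY·P(x,y) over outcomes with X + Y > 6 gives 31/10.
E[X·Y | X + Y > 6] = (31/10) / (9/40) = 124/9.

124/9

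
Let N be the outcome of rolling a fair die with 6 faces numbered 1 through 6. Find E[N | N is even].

Given N is even, N is equally likely to be any of {2, 4, 6}.
E[N | N is even] = (2 + 4 + 6) / 3 = 4.

4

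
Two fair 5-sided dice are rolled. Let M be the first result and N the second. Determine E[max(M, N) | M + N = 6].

P(M + N = 6) = 1/5.
Summing max(M,N)·P(x,y) over outcomes with M + N = 6 gives 21/25.
E[max(M, N) | M + N = 6] = (21/25) / (1/5) = 21/5.

21/5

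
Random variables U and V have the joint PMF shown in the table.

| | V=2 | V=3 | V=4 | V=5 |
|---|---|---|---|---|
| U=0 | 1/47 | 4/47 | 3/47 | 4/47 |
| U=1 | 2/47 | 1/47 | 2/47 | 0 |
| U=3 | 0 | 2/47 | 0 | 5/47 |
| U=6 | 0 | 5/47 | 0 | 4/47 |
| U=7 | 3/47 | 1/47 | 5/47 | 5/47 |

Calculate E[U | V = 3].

44/13

P(V = 3) = 13/47.
Summing U·P(U=x,V=y) over the conditioning event gives 44/47.
E[U | V = 3] = (44/47) / (13/47) = 44/13.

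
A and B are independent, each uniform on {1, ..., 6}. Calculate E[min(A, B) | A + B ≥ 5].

P(A + B ≥ 5) = 5/6.
Summing min(A,B)·P(x,y) over outcomes with A + B ≥ 5 gives 7/3.
E[min(A, B) | A + B ≥ 5] = (7/3) / (5/6) = 14/5.

14/5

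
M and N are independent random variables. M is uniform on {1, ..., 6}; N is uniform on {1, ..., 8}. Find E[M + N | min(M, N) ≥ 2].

9

P(min(M, N) ≥ 2) = 35/48.
Summing (M+N)·P(x,y) over outcomes with min(M, N) ≥ 2 gives 105/16.
E[M + N | min(M, N) ≥ 2] = (105/16) / (35/48) = 9.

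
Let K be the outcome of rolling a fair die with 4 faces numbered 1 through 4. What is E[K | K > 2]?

Given K > 2, K is equally likely to be any of {3, 4}.
E[K | K > 2] = (3 + 4) / 2 = 7/2.

7/2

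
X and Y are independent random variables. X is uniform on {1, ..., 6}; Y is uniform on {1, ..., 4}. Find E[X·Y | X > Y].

P(X > Y) = 7/12.
Summing XY·P(x,y) over outcomes with X > Y gives 145/24.
E[X·Y | X > Y] = (145/24) / (7/12) = 145/14.

145/14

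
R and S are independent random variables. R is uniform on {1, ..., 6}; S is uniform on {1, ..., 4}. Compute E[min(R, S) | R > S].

P(R > S) = 7/12.
Summing min(R,S)·P(x,y) over outcomes with R > S gives 5/4.
E[min(R, S) | R > S] = (5/4) / (7/12) = 15/7.

15/7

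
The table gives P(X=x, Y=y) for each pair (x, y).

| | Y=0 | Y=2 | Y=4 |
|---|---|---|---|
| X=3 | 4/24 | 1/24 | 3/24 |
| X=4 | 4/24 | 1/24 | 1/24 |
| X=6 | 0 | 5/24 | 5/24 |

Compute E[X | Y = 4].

43/9

P(Y = 4) = 3/8.
Σ X·P over the event = 3·(3/24) + 4·(1/24) + 6·(5/24) = 43/24.
E[X | Y = 4] = (43/24) / (3/8) = 43/9.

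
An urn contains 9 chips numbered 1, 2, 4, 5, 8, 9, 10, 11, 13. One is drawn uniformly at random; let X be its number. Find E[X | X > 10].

12

P(X > 10) = 2/9.
Σ over the event: 11·1/9 + 13·1/9 = 8/3.
E[X | X > 10] = (8/3) / (2/9) = 12.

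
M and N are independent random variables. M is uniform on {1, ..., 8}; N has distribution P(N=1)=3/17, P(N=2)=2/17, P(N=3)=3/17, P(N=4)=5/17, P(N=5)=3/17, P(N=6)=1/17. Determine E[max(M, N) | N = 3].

39/8

P(N = 3) = 3/17.
Summing max(M,N)·P(x,y) over outcomes with N = 3 gives 117/136.
E[max(M, N) | N = 3] = (117/136) / (3/17) = 39/8.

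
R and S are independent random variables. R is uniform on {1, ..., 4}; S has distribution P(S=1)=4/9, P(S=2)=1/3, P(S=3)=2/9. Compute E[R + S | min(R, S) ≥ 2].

P(min(R, S) ≥ 2) = 5/12.
Summing (R+S)·P(x,y) over outcomes with min(R, S) ≥ 2 gives 9/4.
E[R + S | min(R, S) ≥ 2] = (9/4) / (5/12) = 27/5.

27/5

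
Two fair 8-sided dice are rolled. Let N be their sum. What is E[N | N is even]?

9

P(N is even) = 1/2.
Σ over the event: 2·1/64 + 4·3/64 + 6·5/64 + 8·7/64 + 10·7/64 + 12·5/64 + 14·3/64 + 16·1/64 = 9/2.
E[N | N is even] = (9/2) / (1/2) = 9.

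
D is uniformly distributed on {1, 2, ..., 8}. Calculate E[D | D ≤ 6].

Given D ≤ 6, D is equally likely to be any of {1, 2, 3, 4, 5, 6}.
E[D | D ≤ 6] = (1 + 2 + 3 + 4 + 5 + 6) / 6 = 7/2.

7/2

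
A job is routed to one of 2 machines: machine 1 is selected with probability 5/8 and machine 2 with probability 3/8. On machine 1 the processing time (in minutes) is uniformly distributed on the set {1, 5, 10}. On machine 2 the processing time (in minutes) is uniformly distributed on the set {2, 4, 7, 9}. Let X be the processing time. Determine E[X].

E[X | machine 1] = (1+5+10)/3 = 16/3.
E[X | machine 2] = (2+4+7+9)/4 = 11/2.
By the law of total expectation,
E[X] = (5/8)·(16/3) + (3/8)·(11/2) = 259/48.

259/48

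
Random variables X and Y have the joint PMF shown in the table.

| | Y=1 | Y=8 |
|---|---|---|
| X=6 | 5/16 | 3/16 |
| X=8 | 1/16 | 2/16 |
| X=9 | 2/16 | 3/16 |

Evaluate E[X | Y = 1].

P(Y = 1) = 1/2.
Σ X·P over the event = 6·(5/16) + 8·(1/16) + 9·(2/16) = 7/2.
E[X | Y = 1] = (7/2) / (1/2) = 7.

7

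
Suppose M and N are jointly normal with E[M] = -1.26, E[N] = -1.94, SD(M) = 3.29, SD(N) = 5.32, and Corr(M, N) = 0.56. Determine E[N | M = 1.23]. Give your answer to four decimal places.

0.3148

E[N | M=x] = μ_N + ρ(σ_N/σ_M)(x − μ_M) for jointly normal variables.
E[N | M=1.23] = -1.94 + (0.56)·(5.32/3.29)·(1.23 − (-1.26)) = -1.94 + (0.90553)·(2.49) = 0.3148.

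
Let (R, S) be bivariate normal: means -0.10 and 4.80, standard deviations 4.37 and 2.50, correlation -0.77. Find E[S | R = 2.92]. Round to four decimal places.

3.4697

For a bivariate normal, E[S | R=x] = μ_S + ρ·(σ_S/σ_R)·(x − μ_R).
E[S | R=2.92] = 4.80 + (-0.77)·(2.50/4.37)·(2.92 − (-0.10)) = 4.80 + (-0.4405)·(3.02) = 3.4697.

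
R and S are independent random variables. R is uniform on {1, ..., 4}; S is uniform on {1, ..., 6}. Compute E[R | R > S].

Outcomes with R > S: (2,1), (3,1), (3,2), (4,1), (4,2), (4,3), each with probability 1/24.
E[R | R > S] = (2 + 3 + 3 + 4 + 4 + 4) / 6 = 10/3.

10/3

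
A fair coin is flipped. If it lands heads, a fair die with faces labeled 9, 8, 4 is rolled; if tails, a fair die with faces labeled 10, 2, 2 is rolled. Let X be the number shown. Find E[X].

E[X | heads] = (9+8+4)/3 = 7.
E[X | tails] = (10+2+2)/3 = 14/3.
E[X] = (1/2)·(7) + (1/2)·(14/3) = 35/6.

35/6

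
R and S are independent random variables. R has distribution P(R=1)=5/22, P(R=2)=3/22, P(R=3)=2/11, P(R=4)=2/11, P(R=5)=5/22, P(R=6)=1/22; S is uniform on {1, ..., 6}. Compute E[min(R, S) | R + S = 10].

9/2

P(R + S = 10) = 5/66.
Summing min(R,S)·P(x,y) over outcomes with R + S = 10 gives 15/44.
E[min(R, S) | R + S = 10] = (15/44) / (5/66) = 9/2.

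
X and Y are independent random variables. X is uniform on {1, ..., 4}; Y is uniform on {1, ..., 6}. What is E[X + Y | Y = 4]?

P(Y = 4) = 1/6.
Summing (X+Y)·P(x,y) over outcomes with Y = 4 gives 13/12.
E[X + Y | Y = 4] = (13/12) / (1/6) = 13/2.

13/2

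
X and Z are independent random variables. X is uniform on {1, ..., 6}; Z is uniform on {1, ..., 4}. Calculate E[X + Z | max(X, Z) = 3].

Outcomes with max(X, Z) = 3: (1,3), (2,3), (3,1), (3,2), (3,3), each with probability 1/24.
E[X + Z | max(X, Z) = 3] = (4 + 5 + 4 + 5 + 6) / 5 = 24/5.

24/5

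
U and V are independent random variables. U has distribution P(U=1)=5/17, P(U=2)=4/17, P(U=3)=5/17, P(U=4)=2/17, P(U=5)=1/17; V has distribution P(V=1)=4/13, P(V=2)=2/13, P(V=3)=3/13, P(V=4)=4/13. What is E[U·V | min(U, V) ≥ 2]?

29/3

P(min(U, V) ≥ 2) = 108/221.
Summing UV·P(x,y) over outcomes with min(U, V) ≥ 2 gives 1044/221.
E[U·V | min(U, V) ≥ 2] = (1044/221) / (108/221) = 29/3.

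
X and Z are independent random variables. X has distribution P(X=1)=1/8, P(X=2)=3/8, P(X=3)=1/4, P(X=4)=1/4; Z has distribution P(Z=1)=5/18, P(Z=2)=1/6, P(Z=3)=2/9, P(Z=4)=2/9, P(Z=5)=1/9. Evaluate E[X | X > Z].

P(X > Z) = 55/144.
Summing X·P(x,y) over outcomes with X > Z gives 29/24.
E[X | X > Z] = (29/24) / (55/144) = 174/55.

174/55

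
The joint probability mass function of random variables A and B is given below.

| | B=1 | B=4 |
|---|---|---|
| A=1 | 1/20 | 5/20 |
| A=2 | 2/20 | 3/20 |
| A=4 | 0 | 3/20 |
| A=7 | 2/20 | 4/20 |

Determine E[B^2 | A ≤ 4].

P(A ≤ 4) = 7/10.
Σ B^2·P over the event = 1·(1/20) + 16·(5/20) + 1·(2/20) + 16·(3/20) + 16·(3/20) = 179/20.
E[B^2 | A ≤ 4] = (179/20) / (7/10) = 179/14.

179/14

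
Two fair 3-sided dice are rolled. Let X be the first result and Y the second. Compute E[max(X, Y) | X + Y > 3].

Outcomes with X + Y > 3: (1,3), (2,2), (2,3), (3,1), (3,2), (3,3), each with probability 1/9.
E[max(X, Y) | X + Y > 3] = (3 + 2 + 3 + 3 + 3 + 3) / 6 = 17/6.

17/6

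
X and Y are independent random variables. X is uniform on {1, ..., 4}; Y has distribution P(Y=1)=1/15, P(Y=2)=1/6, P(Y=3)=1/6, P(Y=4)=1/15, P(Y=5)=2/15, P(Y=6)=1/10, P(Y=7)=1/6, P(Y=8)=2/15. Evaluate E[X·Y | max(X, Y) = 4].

P(max(X, Y) = 4) = 1/6.
Summing XY·P(x,y) over outcomes with max(X, Y) = 4 gives 47/30.
E[X·Y | max(X, Y) = 4] = (47/30) / (1/6) = 47/5.

47/5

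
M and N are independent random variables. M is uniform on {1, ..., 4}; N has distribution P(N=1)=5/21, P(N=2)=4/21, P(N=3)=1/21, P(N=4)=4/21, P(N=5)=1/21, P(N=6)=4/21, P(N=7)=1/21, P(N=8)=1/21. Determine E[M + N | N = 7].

19/2

P(N = 7) = 1/21.
Summing (M+N)·P(x,y) over outcomes with N = 7 gives 19/42.
E[M + N | N = 7] = (19/42) / (1/21) = 19/2.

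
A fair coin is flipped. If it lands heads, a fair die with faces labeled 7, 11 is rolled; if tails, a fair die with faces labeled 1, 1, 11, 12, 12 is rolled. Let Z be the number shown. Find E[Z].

E[Z | heads] = (7+11)/2 = 9.
E[Z | tails] = (1+1+11+12+12)/5 = 37/5.
E[Z] = (1/2)·(9) + (1/2)·(37/5) = 41/5.

41/5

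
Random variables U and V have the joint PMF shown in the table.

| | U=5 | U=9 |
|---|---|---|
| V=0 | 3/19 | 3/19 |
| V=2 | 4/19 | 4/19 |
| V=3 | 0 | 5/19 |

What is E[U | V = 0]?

7

P(V = 0) = 6/19.
Σ U·P over the event = 5·(3/19) + 9·(3/19) = 42/19.
E[U | V = 0] = (42/19) / (6/19) = 7.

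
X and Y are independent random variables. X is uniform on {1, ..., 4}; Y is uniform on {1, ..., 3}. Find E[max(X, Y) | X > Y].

P(X > Y) = 1/2.
Summing max(X,Y)·P(x,y) over outcomes with X > Y gives 5/3.
E[max(X, Y) | X > Y] = (5/3) / (1/2) = 10/3.

10/3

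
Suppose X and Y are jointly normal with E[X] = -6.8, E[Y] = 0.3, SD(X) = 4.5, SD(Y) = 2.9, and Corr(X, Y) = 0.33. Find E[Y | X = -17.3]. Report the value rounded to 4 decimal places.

E[Y | X=x] = μ_Y + ρ(σ_Y/σ_X)(x − μ_X) for jointly normal variables.
E[Y | X=-17.3] = 0.3 + (0.33)·(2.9/4.5)·(-17.3 − (-6.8)) = 0.3 + (0.21267)·(-10.5) = -1.9330.

-1.9330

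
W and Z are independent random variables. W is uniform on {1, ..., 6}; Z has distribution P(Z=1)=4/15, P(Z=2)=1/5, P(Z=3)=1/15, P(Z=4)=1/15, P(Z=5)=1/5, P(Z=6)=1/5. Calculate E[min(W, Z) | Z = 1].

1

P(Z = 1) = 4/15.
Summing min(W,Z)·P(x,y) over outcomes with Z = 1 gives 4/15.
E[min(W, Z) | Z = 1] = (4/15) / (4/15) = 1.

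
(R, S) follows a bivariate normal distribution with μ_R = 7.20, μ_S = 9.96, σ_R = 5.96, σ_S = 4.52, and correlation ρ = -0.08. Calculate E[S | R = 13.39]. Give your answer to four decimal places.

The regression of S on R has slope ρ·σ_S/σ_R and passes through (μ_R, μ_S).
E[S | R=13.39] = 9.96 + (-0.08)·(4.52/5.96)·(13.39 − (7.20)) = 9.96 + (-0.060671)·(6.19) = 9.5844.

9.5844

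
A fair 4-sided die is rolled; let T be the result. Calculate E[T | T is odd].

2

Given T is odd, T is equally likely to be any of {1, 3}.
E[T | T is odd] = (1 + 3) / 2 = 2.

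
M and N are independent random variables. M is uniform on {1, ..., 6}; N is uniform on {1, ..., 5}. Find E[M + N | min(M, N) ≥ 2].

15/2

P(min(M, N) ≥ 2) = 2/3.
Summing (M+N)·P(x,y) over outcomes with min(M, N) ≥ 2 gives 5.
E[M + N | min(M, N) ≥ 2] = (5) / (2/3) = 15/2.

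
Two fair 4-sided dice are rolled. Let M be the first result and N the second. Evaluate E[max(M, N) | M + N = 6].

Outcomes with M + N = 6: (2,4), (3,3), (4,2), each with probability 1/16.
E[max(M, N) | M + N = 6] = (4 + 3 + 4) / 3 = 11/3.

11/3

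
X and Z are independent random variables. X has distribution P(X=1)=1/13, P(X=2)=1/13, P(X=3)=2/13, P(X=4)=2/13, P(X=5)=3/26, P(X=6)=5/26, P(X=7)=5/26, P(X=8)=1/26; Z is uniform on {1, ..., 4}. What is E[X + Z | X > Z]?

101/13

P(X > Z) = 3/4.
Summing (X+Z)·P(x,y) over outcomes with X > Z gives 303/52.
E[X + Z | X > Z] = (303/52) / (3/4) = 101/13.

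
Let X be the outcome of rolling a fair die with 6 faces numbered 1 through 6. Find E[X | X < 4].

Given X < 4, X is equally likely to be any of {1, 2, 3}.
E[X | X < 4] = (1 + 2 + 3) / 3 = 2.

2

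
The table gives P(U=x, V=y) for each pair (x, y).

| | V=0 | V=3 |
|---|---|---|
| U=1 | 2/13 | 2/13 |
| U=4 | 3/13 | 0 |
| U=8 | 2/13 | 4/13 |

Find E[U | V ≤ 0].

30/7

P(V ≤ 0) = 7/13.
Summing U·P(U=x,V=y) over the conditioning event gives 30/13.
E[U | V ≤ 0] = (30/13) / (7/13) = 30/7.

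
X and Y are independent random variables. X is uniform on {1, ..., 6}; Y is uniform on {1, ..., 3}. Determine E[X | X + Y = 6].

Outcomes with X + Y = 6: (3,3), (4,2), (5,1), each with probability 1/18.
E[X | X + Y = 6] = (3 + 4 + 5) / 3 = 4.

4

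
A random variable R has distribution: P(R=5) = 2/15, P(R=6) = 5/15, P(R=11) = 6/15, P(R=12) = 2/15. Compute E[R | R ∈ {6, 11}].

96/11

P(R ∈ {6, 11}) = 11/15.
Σ over the event: 6·1/3 + 11·2/5 = 32/5.
E[R | R ∈ {6, 11}] = (32/5) / (11/15) = 96/11.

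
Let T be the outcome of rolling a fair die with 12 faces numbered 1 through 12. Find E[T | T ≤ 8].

Given T ≤ 8, T is equally likely to be any of {1, 2, 3, 4, 5, 6, 7, 8}.
E[T | T ≤ 8] = (1 + 2 + 3 + 4 + 5 + 6 + 7 + 8) / 8 = 9/2.

9/2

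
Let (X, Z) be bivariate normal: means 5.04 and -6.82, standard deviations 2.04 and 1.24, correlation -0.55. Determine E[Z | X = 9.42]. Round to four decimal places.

E[Z | X=x] = μ_Z + ρ(σ_Z/σ_X)(x − μ_X) for jointly normal variables.
E[Z | X=9.42] = -6.82 + (-0.55)·(1.24/2.04)·(9.42 − (5.04)) = -6.82 + (-0.33431)·(4.38) = -8.2843.

-8.2843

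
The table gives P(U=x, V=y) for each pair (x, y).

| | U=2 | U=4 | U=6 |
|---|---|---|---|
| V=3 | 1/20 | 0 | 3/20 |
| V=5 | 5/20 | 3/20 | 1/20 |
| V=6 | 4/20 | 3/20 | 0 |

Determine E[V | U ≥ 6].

P(U ≥ 6) = 1/5.
Summing V·P(U=x,V=y) over the conditioning event gives 7/10.
E[V | U ≥ 6] = (7/10) / (1/5) = 7/2.

7/2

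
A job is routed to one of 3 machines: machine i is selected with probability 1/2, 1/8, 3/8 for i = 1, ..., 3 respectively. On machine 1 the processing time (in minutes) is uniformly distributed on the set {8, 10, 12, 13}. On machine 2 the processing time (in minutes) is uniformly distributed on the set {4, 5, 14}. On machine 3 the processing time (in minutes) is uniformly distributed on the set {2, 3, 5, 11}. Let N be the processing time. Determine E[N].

797/96

E[N | machine 1] = (8+10+12+13)/4 = 43/4.
E[N | machine 2] = (4+5+14)/3 = 23/3.
E[N | machine 3] = (2+3+5+11)/4 = 21/4.
By the law of total expectation,
E[N] = (1/2)·(43/4) + (1/8)·(23/3) + (3/8)·(21/4) = 797/96.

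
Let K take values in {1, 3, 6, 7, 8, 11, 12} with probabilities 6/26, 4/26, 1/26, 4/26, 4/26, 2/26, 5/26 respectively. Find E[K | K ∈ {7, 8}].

15/2

P(K ∈ {7, 8}) = 4/13.
Σ over the event: 7·2/13 + 8·2/13 = 30/13.
E[K | K ∈ {7, 8}] = (30/13) / (4/13) = 15/2.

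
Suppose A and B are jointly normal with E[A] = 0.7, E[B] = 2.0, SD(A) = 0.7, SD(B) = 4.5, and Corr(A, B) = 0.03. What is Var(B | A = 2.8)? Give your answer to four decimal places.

Var(B | A=x) = (1 − ρ²)·σ_B².
Var(B | A=2.8) = (4.5)²·(1 − (0.03)²) = 20.25·0.9991 = 20.2318.

20.2318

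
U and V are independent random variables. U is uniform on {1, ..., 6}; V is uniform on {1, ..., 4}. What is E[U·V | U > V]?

P(U > V) = 7/12.
Summing UV·P(x,y) over outcomes with U > V gives 145/24.
E[U·V | U > V] = (145/24) / (7/12) = 145/14.

145/14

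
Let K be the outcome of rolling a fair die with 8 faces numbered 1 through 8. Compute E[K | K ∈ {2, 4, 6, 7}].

P(K ∈ {2, 4, 6, 7}) = 1/2.
Σ over the event: 2·1/8 + 4·1/8 + 6·1/8 + 7·1/8 = 19/8.
E[K | K ∈ {2, 4, 6, 7}] = (19/8) / (1/2) = 19/4.

19/4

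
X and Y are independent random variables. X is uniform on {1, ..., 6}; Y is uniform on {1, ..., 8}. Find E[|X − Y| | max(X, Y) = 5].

Outcomes with max(X, Y) = 5: (1,5), (2,5), (3,5), (4,5), (5,1), (5,2), (5,3), (5,4), (5,5), each with probability 1/48.
E[|X − Y| | max(X, Y) = 5] = (4 + 3 + 2 + 1 + 4 + 3 + 2 + 1 + 0) / 9 = 20/9.

20/9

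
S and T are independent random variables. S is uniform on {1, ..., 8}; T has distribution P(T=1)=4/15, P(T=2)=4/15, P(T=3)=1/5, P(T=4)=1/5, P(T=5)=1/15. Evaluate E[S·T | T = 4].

18

P(T = 4) = 1/5.
Summing ST·P(x,y) over outcomes with T = 4 gives 18/5.
E[S·T | T = 4] = (18/5) / (1/5) = 18.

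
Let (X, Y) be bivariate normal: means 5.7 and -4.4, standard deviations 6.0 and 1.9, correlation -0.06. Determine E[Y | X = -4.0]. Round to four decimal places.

For a bivariate normal, E[Y | X=x] = μ_Y + ρ·(σ_Y/σ_X)·(x − μ_X).
E[Y | X=-4.0] = -4.4 + (-0.06)·(1.9/6.0)·(-4.0 − (5.7)) = -4.4 + (-0.019)·(-9.7) = -4.2157.

-4.2157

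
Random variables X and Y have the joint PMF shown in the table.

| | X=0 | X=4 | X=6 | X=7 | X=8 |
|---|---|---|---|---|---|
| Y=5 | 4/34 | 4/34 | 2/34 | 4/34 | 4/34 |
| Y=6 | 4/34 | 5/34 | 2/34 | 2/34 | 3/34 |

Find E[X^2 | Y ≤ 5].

P(Y ≤ 5) = 9/17.
Σ X^2·P over the event = 0·(4/34) + 16·(4/34) + 36·(2/34) + 49·(4/34) + 64·(4/34) = 294/17.
E[X^2 | Y ≤ 5] = (294/17) / (9/17) = 98/3.

98/3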